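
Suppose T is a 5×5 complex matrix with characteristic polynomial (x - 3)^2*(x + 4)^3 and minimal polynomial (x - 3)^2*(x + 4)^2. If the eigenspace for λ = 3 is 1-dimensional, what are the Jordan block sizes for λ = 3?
Block sizes for λ = 3: [2]

Step 1 — from the characteristic polynomial, algebraic multiplicity of λ = 3 is 2. From dim ker(T − (3)·I) = 1, there are exactly 1 Jordan blocks for λ = 3.
Step 2 — from the minimal polynomial, the factor (x − 3)^2 tells us the largest block for λ = 3 has size 2.
Step 3 — with total size 2, 1 blocks, and largest block 2, the block sizes (in nonincreasing order) are [2].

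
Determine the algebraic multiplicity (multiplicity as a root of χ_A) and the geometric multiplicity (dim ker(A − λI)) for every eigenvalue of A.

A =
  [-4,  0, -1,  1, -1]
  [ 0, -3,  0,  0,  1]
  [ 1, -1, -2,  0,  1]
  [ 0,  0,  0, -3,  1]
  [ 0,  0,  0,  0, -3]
λ = -3: alg = 5, geom = 2

Step 1 — factor the characteristic polynomial to read off the algebraic multiplicities:
  χ_A(x) = (x + 3)^5

Step 2 — compute geometric multiplicities via the rank-nullity identity g(λ) = n − rank(A − λI):
  rank(A − (-3)·I) = 3, so dim ker(A − (-3)·I) = n − 3 = 2

Summary:
  λ = -3: algebraic multiplicity = 5, geometric multiplicity = 2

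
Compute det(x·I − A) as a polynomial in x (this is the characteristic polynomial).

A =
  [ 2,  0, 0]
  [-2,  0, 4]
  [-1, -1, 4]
x^3 - 6*x^2 + 12*x - 8

Expanding det(x·I − A) (e.g. by cofactor expansion or by noting that A is similar to its Jordan form J, which has the same characteristic polynomial as A) gives
  χ_A(x) = x^3 - 6*x^2 + 12*x - 8
which factors as (x - 2)^3. The eigenvalues (with algebraic multiplicities) are λ = 2 with multiplicity 3.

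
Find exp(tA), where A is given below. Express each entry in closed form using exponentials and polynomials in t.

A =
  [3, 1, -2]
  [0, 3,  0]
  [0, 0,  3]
e^{tA} =
  [exp(3*t), t*exp(3*t), -2*t*exp(3*t)]
  [0, exp(3*t), 0]
  [0, 0, exp(3*t)]

Strategy: write A = P · J · P⁻¹ where J is a Jordan canonical form, so e^{tA} = P · e^{tJ} · P⁻¹, and e^{tJ} can be computed block-by-block.

A has Jordan form
J =
  [3, 1, 0]
  [0, 3, 0]
  [0, 0, 3]
(up to reordering of blocks).

Per-block formulas:
  For a 2×2 Jordan block J_2(3): exp(t · J_2(3)) = e^(3t)·(I + t·N), where N is the 2×2 nilpotent shift.
  For a 1×1 block at λ = 3: exp(t · [3]) = [e^(3t)].

After assembling e^{tJ} and conjugating by P, we get:

e^{tA} =
  [exp(3*t), t*exp(3*t), -2*t*exp(3*t)]
  [0, exp(3*t), 0]
  [0, 0, exp(3*t)]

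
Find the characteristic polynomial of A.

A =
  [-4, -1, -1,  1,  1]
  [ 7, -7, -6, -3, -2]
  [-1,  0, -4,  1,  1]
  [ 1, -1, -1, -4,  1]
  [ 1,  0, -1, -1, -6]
x^5 + 25*x^4 + 250*x^3 + 1250*x^2 + 3125*x + 3125

Expanding det(x·I − A) (e.g. by cofactor expansion or by noting that A is similar to its Jordan form J, which has the same characteristic polynomial as A) gives
  χ_A(x) = x^5 + 25*x^4 + 250*x^3 + 1250*x^2 + 3125*x + 3125
which factors as (x + 5)^5. The eigenvalues (with algebraic multiplicities) are λ = -5 with multiplicity 5.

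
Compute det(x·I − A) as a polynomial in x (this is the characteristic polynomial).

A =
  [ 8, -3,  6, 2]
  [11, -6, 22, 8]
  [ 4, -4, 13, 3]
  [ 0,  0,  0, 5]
x^4 - 20*x^3 + 150*x^2 - 500*x + 625

Expanding det(x·I − A) (e.g. by cofactor expansion or by noting that A is similar to its Jordan form J, which has the same characteristic polynomial as A) gives
  χ_A(x) = x^4 - 20*x^3 + 150*x^2 - 500*x + 625
which factors as (x - 5)^4. The eigenvalues (with algebraic multiplicities) are λ = 5 with multiplicity 4.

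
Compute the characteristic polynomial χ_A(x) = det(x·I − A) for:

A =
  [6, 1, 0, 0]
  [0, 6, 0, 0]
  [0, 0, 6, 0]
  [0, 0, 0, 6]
x^4 - 24*x^3 + 216*x^2 - 864*x + 1296

Expanding det(x·I − A) (e.g. by cofactor expansion or by noting that A is similar to its Jordan form J, which has the same characteristic polynomial as A) gives
  χ_A(x) = x^4 - 24*x^3 + 216*x^2 - 864*x + 1296
which factors as (x - 6)^4. The eigenvalues (with algebraic multiplicities) are λ = 6 with multiplicity 4.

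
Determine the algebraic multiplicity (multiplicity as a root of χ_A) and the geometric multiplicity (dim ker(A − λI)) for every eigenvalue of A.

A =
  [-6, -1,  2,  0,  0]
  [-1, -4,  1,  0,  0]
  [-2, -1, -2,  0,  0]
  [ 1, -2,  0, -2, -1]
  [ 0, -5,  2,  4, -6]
λ = -4: alg = 5, geom = 2

Step 1 — factor the characteristic polynomial to read off the algebraic multiplicities:
  χ_A(x) = (x + 4)^5

Step 2 — compute geometric multiplicities via the rank-nullity identity g(λ) = n − rank(A − λI):
  rank(A − (-4)·I) = 3, so dim ker(A − (-4)·I) = n − 3 = 2

Summary:
  λ = -4: algebraic multiplicity = 5, geometric multiplicity = 2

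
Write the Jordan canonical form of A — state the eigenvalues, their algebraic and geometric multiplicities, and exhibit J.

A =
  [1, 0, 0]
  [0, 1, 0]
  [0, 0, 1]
J_1(1) ⊕ J_1(1) ⊕ J_1(1)

The characteristic polynomial is
  det(x·I − A) = x^3 - 3*x^2 + 3*x - 1 = (x - 1)^3

Eigenvalues and multiplicities (the geometric multiplicity of λ is n − rank(A − λI), which equals the number of Jordan blocks for λ):
  λ = 1: algebraic multiplicity = 3, geometric multiplicity = 3

Determining the block sizes for each eigenvalue:
  λ = 1: gm = am = 3, so every block has size 1 → block sizes [1, 1, 1]

Assembling the blocks gives a Jordan form
J =
  [1, 0, 0]
  [0, 1, 0]
  [0, 0, 1]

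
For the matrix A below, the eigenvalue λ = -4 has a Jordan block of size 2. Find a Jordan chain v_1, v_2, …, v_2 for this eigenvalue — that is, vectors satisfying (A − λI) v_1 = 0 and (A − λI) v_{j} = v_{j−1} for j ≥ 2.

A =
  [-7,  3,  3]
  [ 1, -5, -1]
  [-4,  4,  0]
A Jordan chain for λ = -4 of length 2:
v_1 = (-3, 1, -4)ᵀ
v_2 = (1, 0, 0)ᵀ

Let N = A − (-4)·I. We want v_2 with N^2 v_2 = 0 but N^1 v_2 ≠ 0; then v_{j-1} := N · v_j for j = 2, …, 2.

Pick v_2 = (1, 0, 0)ᵀ.
Then v_1 = N · v_2 = (-3, 1, -4)ᵀ.

Sanity check: (A − (-4)·I) v_1 = (0, 0, 0)ᵀ = 0. ✓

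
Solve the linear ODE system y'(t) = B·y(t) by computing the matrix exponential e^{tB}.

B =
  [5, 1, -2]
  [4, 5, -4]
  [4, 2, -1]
e^{tB} =
  [2*t*exp(3*t) + exp(3*t), t*exp(3*t), -2*t*exp(3*t)]
  [4*t*exp(3*t), 2*t*exp(3*t) + exp(3*t), -4*t*exp(3*t)]
  [4*t*exp(3*t), 2*t*exp(3*t), -4*t*exp(3*t) + exp(3*t)]

Strategy: write B = P · J · P⁻¹ where J is a Jordan canonical form, so e^{tB} = P · e^{tJ} · P⁻¹, and e^{tJ} can be computed block-by-block.

B has Jordan form
J =
  [3, 1, 0]
  [0, 3, 0]
  [0, 0, 3]
(up to reordering of blocks).

Per-block formulas:
  For a 1×1 block at λ = 3: exp(t · [3]) = [e^(3t)].
  For a 2×2 Jordan block J_2(3): exp(t · J_2(3)) = e^(3t)·(I + t·N), where N is the 2×2 nilpotent shift.

After assembling e^{tJ} and conjugating by P, we get:

e^{tB} =
  [2*t*exp(3*t) + exp(3*t), t*exp(3*t), -2*t*exp(3*t)]
  [4*t*exp(3*t), 2*t*exp(3*t) + exp(3*t), -4*t*exp(3*t)]
  [4*t*exp(3*t), 2*t*exp(3*t), -4*t*exp(3*t) + exp(3*t)]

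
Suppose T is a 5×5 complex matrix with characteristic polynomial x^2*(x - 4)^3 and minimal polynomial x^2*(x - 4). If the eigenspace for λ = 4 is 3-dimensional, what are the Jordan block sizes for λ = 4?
Block sizes for λ = 4: [1, 1, 1]

Step 1 — from the characteristic polynomial, algebraic multiplicity of λ = 4 is 3. From dim ker(T − (4)·I) = 3, there are exactly 3 Jordan blocks for λ = 4.
Step 2 — from the minimal polynomial, the factor (x − 4) tells us the largest block for λ = 4 has size 1.
Step 3 — with total size 3, 3 blocks, and largest block 1, the block sizes (in nonincreasing order) are [1, 1, 1].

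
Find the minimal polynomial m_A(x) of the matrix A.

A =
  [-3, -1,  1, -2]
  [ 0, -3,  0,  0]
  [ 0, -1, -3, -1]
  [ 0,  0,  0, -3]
x^3 + 9*x^2 + 27*x + 27

The characteristic polynomial is χ_A(x) = (x + 3)^4, so the eigenvalues are known. The minimal polynomial is
  m_A(x) = Π_λ (x − λ)^{k_λ}
where k_λ is the size of the *largest* Jordan block for λ (equivalently, the smallest k with (A − λI)^k v = 0 for every generalised eigenvector v of λ).

  λ = -3: largest Jordan block has size 3, contributing (x + 3)^3

So m_A(x) = (x + 3)^3 = x^3 + 9*x^2 + 27*x + 27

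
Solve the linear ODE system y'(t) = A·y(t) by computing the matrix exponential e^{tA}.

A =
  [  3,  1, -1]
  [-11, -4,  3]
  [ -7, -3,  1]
e^{tA} =
  [5*t^2/2 + 3*t + 1, t^2 + t, -t^2/2 - t]
  [-5*t^2 - 11*t, -2*t^2 - 4*t + 1, t^2 + 3*t]
  [5*t^2/2 - 7*t, t^2 - 3*t, -t^2/2 + t + 1]

Strategy: write A = P · J · P⁻¹ where J is a Jordan canonical form, so e^{tA} = P · e^{tJ} · P⁻¹, and e^{tJ} can be computed block-by-block.

A has Jordan form
J =
  [0, 1, 0]
  [0, 0, 1]
  [0, 0, 0]
(up to reordering of blocks).

Per-block formulas:
  For a 3×3 Jordan block J_3(0): exp(t · J_3(0)) = e^(0t)·(I + t·N + (t^2/2)·N^2), where N is the 3×3 nilpotent shift.

After assembling e^{tJ} and conjugating by P, we get:

e^{tA} =
  [5*t^2/2 + 3*t + 1, t^2 + t, -t^2/2 - t]
  [-5*t^2 - 11*t, -2*t^2 - 4*t + 1, t^2 + 3*t]
  [5*t^2/2 - 7*t, t^2 - 3*t, -t^2/2 + t + 1]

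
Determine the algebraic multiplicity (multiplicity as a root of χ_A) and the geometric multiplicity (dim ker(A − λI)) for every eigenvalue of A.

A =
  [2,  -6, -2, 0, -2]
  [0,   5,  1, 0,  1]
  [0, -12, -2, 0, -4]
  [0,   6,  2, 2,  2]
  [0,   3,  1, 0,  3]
λ = 2: alg = 5, geom = 4

Step 1 — factor the characteristic polynomial to read off the algebraic multiplicities:
  χ_A(x) = (x - 2)^5

Step 2 — compute geometric multiplicities via the rank-nullity identity g(λ) = n − rank(A − λI):
  rank(A − (2)·I) = 1, so dim ker(A − (2)·I) = n − 1 = 4

Summary:
  λ = 2: algebraic multiplicity = 5, geometric multiplicity = 4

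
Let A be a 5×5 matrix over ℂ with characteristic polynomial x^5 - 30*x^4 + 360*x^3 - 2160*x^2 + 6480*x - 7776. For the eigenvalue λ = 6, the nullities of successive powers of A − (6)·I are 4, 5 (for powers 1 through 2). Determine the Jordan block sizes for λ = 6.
Block sizes for λ = 6: [2, 1, 1, 1]

From the dimensions of kernels of powers, the number of Jordan blocks of size at least j is d_j − d_{j−1} where d_j = dim ker(N^j) (with d_0 = 0). Computing the differences gives [4, 1].
The number of blocks of size exactly k is (#blocks of size ≥ k) − (#blocks of size ≥ k + 1), so the partition is: 3 block(s) of size 1, 1 block(s) of size 2.
In nonincreasing order the block sizes are [2, 1, 1, 1].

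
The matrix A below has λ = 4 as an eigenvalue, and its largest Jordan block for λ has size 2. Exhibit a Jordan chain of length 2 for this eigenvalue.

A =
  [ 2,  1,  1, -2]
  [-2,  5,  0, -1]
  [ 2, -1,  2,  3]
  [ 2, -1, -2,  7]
A Jordan chain for λ = 4 of length 2:
v_1 = (-2, -2, 2, 2)ᵀ
v_2 = (1, 0, 0, 0)ᵀ

Let N = A − (4)·I. We want v_2 with N^2 v_2 = 0 but N^1 v_2 ≠ 0; then v_{j-1} := N · v_j for j = 2, …, 2.

Pick v_2 = (1, 0, 0, 0)ᵀ.
Then v_1 = N · v_2 = (-2, -2, 2, 2)ᵀ.

Sanity check: (A − (4)·I) v_1 = (0, 0, 0, 0)ᵀ = 0. ✓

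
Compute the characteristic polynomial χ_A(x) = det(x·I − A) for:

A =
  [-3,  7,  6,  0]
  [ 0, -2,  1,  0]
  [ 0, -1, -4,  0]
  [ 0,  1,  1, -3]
x^4 + 12*x^3 + 54*x^2 + 108*x + 81

Expanding det(x·I − A) (e.g. by cofactor expansion or by noting that A is similar to its Jordan form J, which has the same characteristic polynomial as A) gives
  χ_A(x) = x^4 + 12*x^3 + 54*x^2 + 108*x + 81
which factors as (x + 3)^4. The eigenvalues (with algebraic multiplicities) are λ = -3 with multiplicity 4.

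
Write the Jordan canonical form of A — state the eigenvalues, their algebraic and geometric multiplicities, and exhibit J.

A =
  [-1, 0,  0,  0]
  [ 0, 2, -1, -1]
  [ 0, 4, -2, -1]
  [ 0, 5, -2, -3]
J_3(-1) ⊕ J_1(-1)

The characteristic polynomial is
  det(x·I − A) = x^4 + 4*x^3 + 6*x^2 + 4*x + 1 = (x + 1)^4

Eigenvalues and multiplicities (the geometric multiplicity of λ is n − rank(A − λI), which equals the number of Jordan blocks for λ):
  λ = -1: algebraic multiplicity = 4, geometric multiplicity = 2

Determining the block sizes for each eigenvalue:
  λ = -1: with am = 4 and gm = 2, the partition is not yet determined (e.g. several partitions of 4 into 2 parts exist). Let N = A − (-1)·I. Computing rank(N^1) = 2, rank(N^2) = 1, rank(N^3) = 0; the number of blocks of size ≥ j is rank(N^{j−1}) − rank(N^j), giving [2, 1, 1]. So we have 1 block(s) of size 3, 1 block(s) of size 1 → block sizes [3, 1]

Assembling the blocks gives a Jordan form
J =
  [-1,  1,  0,  0]
  [ 0, -1,  1,  0]
  [ 0,  0, -1,  0]
  [ 0,  0,  0, -1]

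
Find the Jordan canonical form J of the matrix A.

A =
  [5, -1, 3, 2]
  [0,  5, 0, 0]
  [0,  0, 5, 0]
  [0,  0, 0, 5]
J_2(5) ⊕ J_1(5) ⊕ J_1(5)

The characteristic polynomial is
  det(x·I − A) = x^4 - 20*x^3 + 150*x^2 - 500*x + 625 = (x - 5)^4

Eigenvalues and multiplicities (the geometric multiplicity of λ is n − rank(A − λI), which equals the number of Jordan blocks for λ):
  λ = 5: algebraic multiplicity = 4, geometric multiplicity = 3

Determining the block sizes for each eigenvalue:
  λ = 5: 3 blocks summing to 4 forces exactly one block of size 2 and the rest size 1 → block sizes [2, 1, 1]

Assembling the blocks gives a Jordan form
J =
  [5, 1, 0, 0]
  [0, 5, 0, 0]
  [0, 0, 5, 0]
  [0, 0, 0, 5]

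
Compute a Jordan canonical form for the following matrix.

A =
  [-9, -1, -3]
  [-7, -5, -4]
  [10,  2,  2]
J_3(-4)

The characteristic polynomial is
  det(x·I − A) = x^3 + 12*x^2 + 48*x + 64 = (x + 4)^3

Eigenvalues and multiplicities (the geometric multiplicity of λ is n − rank(A − λI), which equals the number of Jordan blocks for λ):
  λ = -4: algebraic multiplicity = 3, geometric multiplicity = 1

Determining the block sizes for each eigenvalue:
  λ = -4: one block (gm = 1), so the single block has size am = 3 → block sizes [3]

Assembling the blocks gives a Jordan form
J =
  [-4,  1,  0]
  [ 0, -4,  1]
  [ 0,  0, -4]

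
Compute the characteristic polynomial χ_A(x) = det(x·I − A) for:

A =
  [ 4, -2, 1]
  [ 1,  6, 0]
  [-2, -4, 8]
x^3 - 18*x^2 + 108*x - 216

Expanding det(x·I − A) (e.g. by cofactor expansion or by noting that A is similar to its Jordan form J, which has the same characteristic polynomial as A) gives
  χ_A(x) = x^3 - 18*x^2 + 108*x - 216
which factors as (x - 6)^3. The eigenvalues (with algebraic multiplicities) are λ = 6 with multiplicity 3.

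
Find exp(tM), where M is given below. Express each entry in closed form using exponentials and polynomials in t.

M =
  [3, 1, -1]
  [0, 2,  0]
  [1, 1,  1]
e^{tM} =
  [t*exp(2*t) + exp(2*t), t*exp(2*t), -t*exp(2*t)]
  [0, exp(2*t), 0]
  [t*exp(2*t), t*exp(2*t), -t*exp(2*t) + exp(2*t)]

Strategy: write M = P · J · P⁻¹ where J is a Jordan canonical form, so e^{tM} = P · e^{tJ} · P⁻¹, and e^{tJ} can be computed block-by-block.

M has Jordan form
J =
  [2, 1, 0]
  [0, 2, 0]
  [0, 0, 2]
(up to reordering of blocks).

Per-block formulas:
  For a 1×1 block at λ = 2: exp(t · [2]) = [e^(2t)].
  For a 2×2 Jordan block J_2(2): exp(t · J_2(2)) = e^(2t)·(I + t·N), where N is the 2×2 nilpotent shift.

After assembling e^{tJ} and conjugating by P, we get:

e^{tM} =
  [t*exp(2*t) + exp(2*t), t*exp(2*t), -t*exp(2*t)]
  [0, exp(2*t), 0]
  [t*exp(2*t), t*exp(2*t), -t*exp(2*t) + exp(2*t)]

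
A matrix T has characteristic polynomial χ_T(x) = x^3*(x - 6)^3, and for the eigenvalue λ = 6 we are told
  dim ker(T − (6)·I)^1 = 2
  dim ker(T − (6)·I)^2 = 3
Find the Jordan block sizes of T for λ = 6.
Block sizes for λ = 6: [2, 1]

From the dimensions of kernels of powers, the number of Jordan blocks of size at least j is d_j − d_{j−1} where d_j = dim ker(N^j) (with d_0 = 0). Computing the differences gives [2, 1].
The number of blocks of size exactly k is (#blocks of size ≥ k) − (#blocks of size ≥ k + 1), so the partition is: 1 block(s) of size 1, 1 block(s) of size 2.
In nonincreasing order the block sizes are [2, 1].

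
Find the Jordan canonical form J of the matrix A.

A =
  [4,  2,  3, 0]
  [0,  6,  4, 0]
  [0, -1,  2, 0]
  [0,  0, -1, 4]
J_3(4) ⊕ J_1(4)

The characteristic polynomial is
  det(x·I − A) = x^4 - 16*x^3 + 96*x^2 - 256*x + 256 = (x - 4)^4

Eigenvalues and multiplicities (the geometric multiplicity of λ is n − rank(A − λI), which equals the number of Jordan blocks for λ):
  λ = 4: algebraic multiplicity = 4, geometric multiplicity = 2

Determining the block sizes for each eigenvalue:
  λ = 4: with am = 4 and gm = 2, the partition is not yet determined (e.g. several partitions of 4 into 2 parts exist). Let N = A − (4)·I. Computing rank(N^1) = 2, rank(N^2) = 1, rank(N^3) = 0; the number of blocks of size ≥ j is rank(N^{j−1}) − rank(N^j), giving [2, 1, 1]. So we have 1 block(s) of size 3, 1 block(s) of size 1 → block sizes [3, 1]

Assembling the blocks gives a Jordan form
J =
  [4, 1, 0, 0]
  [0, 4, 1, 0]
  [0, 0, 4, 0]
  [0, 0, 0, 4]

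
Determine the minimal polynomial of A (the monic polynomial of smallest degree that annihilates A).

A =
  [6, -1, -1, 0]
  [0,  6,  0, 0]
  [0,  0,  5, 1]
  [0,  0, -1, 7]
x^3 - 18*x^2 + 108*x - 216

The characteristic polynomial is χ_A(x) = (x - 6)^4, so the eigenvalues are known. The minimal polynomial is
  m_A(x) = Π_λ (x − λ)^{k_λ}
where k_λ is the size of the *largest* Jordan block for λ (equivalently, the smallest k with (A − λI)^k v = 0 for every generalised eigenvector v of λ).

  λ = 6: largest Jordan block has size 3, contributing (x − 6)^3

So m_A(x) = (x - 6)^3 = x^3 - 18*x^2 + 108*x - 216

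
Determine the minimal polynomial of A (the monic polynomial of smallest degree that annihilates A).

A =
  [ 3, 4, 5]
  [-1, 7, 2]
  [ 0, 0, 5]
x^3 - 15*x^2 + 75*x - 125

The characteristic polynomial is χ_A(x) = (x - 5)^3, so the eigenvalues are known. The minimal polynomial is
  m_A(x) = Π_λ (x − λ)^{k_λ}
where k_λ is the size of the *largest* Jordan block for λ (equivalently, the smallest k with (A − λI)^k v = 0 for every generalised eigenvector v of λ).

  λ = 5: largest Jordan block has size 3, contributing (x − 5)^3

So m_A(x) = (x - 5)^3 = x^3 - 15*x^2 + 75*x - 125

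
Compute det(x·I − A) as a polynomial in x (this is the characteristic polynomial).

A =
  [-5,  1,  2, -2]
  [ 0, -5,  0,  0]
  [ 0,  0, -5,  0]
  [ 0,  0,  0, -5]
x^4 + 20*x^3 + 150*x^2 + 500*x + 625

Expanding det(x·I − A) (e.g. by cofactor expansion or by noting that A is similar to its Jordan form J, which has the same characteristic polynomial as A) gives
  χ_A(x) = x^4 + 20*x^3 + 150*x^2 + 500*x + 625
which factors as (x + 5)^4. The eigenvalues (with algebraic multiplicities) are λ = -5 with multiplicity 4.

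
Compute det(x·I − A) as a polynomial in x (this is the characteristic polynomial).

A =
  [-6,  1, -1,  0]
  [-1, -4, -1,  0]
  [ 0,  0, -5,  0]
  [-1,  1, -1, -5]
x^4 + 20*x^3 + 150*x^2 + 500*x + 625

Expanding det(x·I − A) (e.g. by cofactor expansion or by noting that A is similar to its Jordan form J, which has the same characteristic polynomial as A) gives
  χ_A(x) = x^4 + 20*x^3 + 150*x^2 + 500*x + 625
which factors as (x + 5)^4. The eigenvalues (with algebraic multiplicities) are λ = -5 with multiplicity 4.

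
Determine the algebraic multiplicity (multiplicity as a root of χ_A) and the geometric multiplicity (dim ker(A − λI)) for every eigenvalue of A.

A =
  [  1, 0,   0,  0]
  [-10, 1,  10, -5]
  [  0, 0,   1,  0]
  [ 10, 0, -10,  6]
λ = 1: alg = 3, geom = 3; λ = 6: alg = 1, geom = 1

Step 1 — factor the characteristic polynomial to read off the algebraic multiplicities:
  χ_A(x) = (x - 6)*(x - 1)^3

Step 2 — compute geometric multiplicities via the rank-nullity identity g(λ) = n − rank(A − λI):
  rank(A − (1)·I) = 1, so dim ker(A − (1)·I) = n − 1 = 3
  rank(A − (6)·I) = 3, so dim ker(A − (6)·I) = n − 3 = 1

Summary:
  λ = 1: algebraic multiplicity = 3, geometric multiplicity = 3
  λ = 6: algebraic multiplicity = 1, geometric multiplicity = 1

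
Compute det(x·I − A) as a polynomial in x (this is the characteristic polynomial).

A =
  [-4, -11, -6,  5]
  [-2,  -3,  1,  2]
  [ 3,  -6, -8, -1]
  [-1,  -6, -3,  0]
x^4 + 15*x^3 + 84*x^2 + 208*x + 192

Expanding det(x·I − A) (e.g. by cofactor expansion or by noting that A is similar to its Jordan form J, which has the same characteristic polynomial as A) gives
  χ_A(x) = x^4 + 15*x^3 + 84*x^2 + 208*x + 192
which factors as (x + 3)*(x + 4)^3. The eigenvalues (with algebraic multiplicities) are λ = -4 with multiplicity 3, λ = -3 with multiplicity 1.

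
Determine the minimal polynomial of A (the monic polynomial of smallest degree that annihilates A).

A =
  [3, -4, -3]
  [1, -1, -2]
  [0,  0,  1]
x^3 - 3*x^2 + 3*x - 1

The characteristic polynomial is χ_A(x) = (x - 1)^3, so the eigenvalues are known. The minimal polynomial is
  m_A(x) = Π_λ (x − λ)^{k_λ}
where k_λ is the size of the *largest* Jordan block for λ (equivalently, the smallest k with (A − λI)^k v = 0 for every generalised eigenvector v of λ).

  λ = 1: largest Jordan block has size 3, contributing (x − 1)^3

So m_A(x) = (x - 1)^3 = x^3 - 3*x^2 + 3*x - 1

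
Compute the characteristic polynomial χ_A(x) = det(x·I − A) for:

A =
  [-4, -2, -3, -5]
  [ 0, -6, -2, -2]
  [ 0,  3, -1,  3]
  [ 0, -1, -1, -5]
x^4 + 16*x^3 + 96*x^2 + 256*x + 256

Expanding det(x·I − A) (e.g. by cofactor expansion or by noting that A is similar to its Jordan form J, which has the same characteristic polynomial as A) gives
  χ_A(x) = x^4 + 16*x^3 + 96*x^2 + 256*x + 256
which factors as (x + 4)^4. The eigenvalues (with algebraic multiplicities) are λ = -4 with multiplicity 4.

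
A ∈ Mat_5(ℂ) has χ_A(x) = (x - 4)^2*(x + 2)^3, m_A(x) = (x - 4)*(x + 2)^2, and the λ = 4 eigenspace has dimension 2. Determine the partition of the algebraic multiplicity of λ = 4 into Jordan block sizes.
Block sizes for λ = 4: [1, 1]

Step 1 — from the characteristic polynomial, algebraic multiplicity of λ = 4 is 2. From dim ker(A − (4)·I) = 2, there are exactly 2 Jordan blocks for λ = 4.
Step 2 — from the minimal polynomial, the factor (x − 4) tells us the largest block for λ = 4 has size 1.
Step 3 — with total size 2, 2 blocks, and largest block 1, the block sizes (in nonincreasing order) are [1, 1].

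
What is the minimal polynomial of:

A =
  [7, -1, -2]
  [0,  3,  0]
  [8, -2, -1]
x^2 - 6*x + 9

The characteristic polynomial is χ_A(x) = (x - 3)^3, so the eigenvalues are known. The minimal polynomial is
  m_A(x) = Π_λ (x − λ)^{k_λ}
where k_λ is the size of the *largest* Jordan block for λ (equivalently, the smallest k with (A − λI)^k v = 0 for every generalised eigenvector v of λ).

  λ = 3: largest Jordan block has size 2, contributing (x − 3)^2

So m_A(x) = (x - 3)^2 = x^2 - 6*x + 9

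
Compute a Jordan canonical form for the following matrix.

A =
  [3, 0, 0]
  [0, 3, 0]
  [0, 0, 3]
J_1(3) ⊕ J_1(3) ⊕ J_1(3)

The characteristic polynomial is
  det(x·I − A) = x^3 - 9*x^2 + 27*x - 27 = (x - 3)^3

Eigenvalues and multiplicities (the geometric multiplicity of λ is n − rank(A − λI), which equals the number of Jordan blocks for λ):
  λ = 3: algebraic multiplicity = 3, geometric multiplicity = 3

Determining the block sizes for each eigenvalue:
  λ = 3: gm = am = 3, so every block has size 1 → block sizes [1, 1, 1]

Assembling the blocks gives a Jordan form
J =
  [3, 0, 0]
  [0, 3, 0]
  [0, 0, 3]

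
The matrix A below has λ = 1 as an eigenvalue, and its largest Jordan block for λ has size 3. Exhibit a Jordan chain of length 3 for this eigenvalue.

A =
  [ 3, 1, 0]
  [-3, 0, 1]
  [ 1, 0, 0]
A Jordan chain for λ = 1 of length 3:
v_1 = (1, -2, 1)ᵀ
v_2 = (2, -3, 1)ᵀ
v_3 = (1, 0, 0)ᵀ

Let N = A − (1)·I. We want v_3 with N^3 v_3 = 0 but N^2 v_3 ≠ 0; then v_{j-1} := N · v_j for j = 3, …, 2.

Pick v_3 = (1, 0, 0)ᵀ.
Then v_2 = N · v_3 = (2, -3, 1)ᵀ.
Then v_1 = N · v_2 = (1, -2, 1)ᵀ.

Sanity check: (A − (1)·I) v_1 = (0, 0, 0)ᵀ = 0. ✓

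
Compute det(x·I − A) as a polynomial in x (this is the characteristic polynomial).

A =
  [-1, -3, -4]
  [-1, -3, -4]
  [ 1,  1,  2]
x^3 + 2*x^2

Expanding det(x·I − A) (e.g. by cofactor expansion or by noting that A is similar to its Jordan form J, which has the same characteristic polynomial as A) gives
  χ_A(x) = x^3 + 2*x^2
which factors as x^2*(x + 2). The eigenvalues (with algebraic multiplicities) are λ = -2 with multiplicity 1, λ = 0 with multiplicity 2.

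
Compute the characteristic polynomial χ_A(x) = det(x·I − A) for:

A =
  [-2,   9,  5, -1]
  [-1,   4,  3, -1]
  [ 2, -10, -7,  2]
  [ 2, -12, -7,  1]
x^4 + 4*x^3 + 6*x^2 + 4*x + 1

Expanding det(x·I − A) (e.g. by cofactor expansion or by noting that A is similar to its Jordan form J, which has the same characteristic polynomial as A) gives
  χ_A(x) = x^4 + 4*x^3 + 6*x^2 + 4*x + 1
which factors as (x + 1)^4. The eigenvalues (with algebraic multiplicities) are λ = -1 with multiplicity 4.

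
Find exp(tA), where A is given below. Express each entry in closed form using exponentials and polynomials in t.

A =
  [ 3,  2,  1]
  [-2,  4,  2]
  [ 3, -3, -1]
e^{tA} =
  [t*exp(2*t) + exp(2*t), 3*t^2*exp(2*t)/2 + 2*t*exp(2*t), t^2*exp(2*t) + t*exp(2*t)]
  [-2*t*exp(2*t), -3*t^2*exp(2*t) + 2*t*exp(2*t) + exp(2*t), -2*t^2*exp(2*t) + 2*t*exp(2*t)]
  [3*t*exp(2*t), 9*t^2*exp(2*t)/2 - 3*t*exp(2*t), 3*t^2*exp(2*t) - 3*t*exp(2*t) + exp(2*t)]

Strategy: write A = P · J · P⁻¹ where J is a Jordan canonical form, so e^{tA} = P · e^{tJ} · P⁻¹, and e^{tJ} can be computed block-by-block.

A has Jordan form
J =
  [2, 1, 0]
  [0, 2, 1]
  [0, 0, 2]
(up to reordering of blocks).

Per-block formulas:
  For a 3×3 Jordan block J_3(2): exp(t · J_3(2)) = e^(2t)·(I + t·N + (t^2/2)·N^2), where N is the 3×3 nilpotent shift.

After assembling e^{tJ} and conjugating by P, we get:

e^{tA} =
  [t*exp(2*t) + exp(2*t), 3*t^2*exp(2*t)/2 + 2*t*exp(2*t), t^2*exp(2*t) + t*exp(2*t)]
  [-2*t*exp(2*t), -3*t^2*exp(2*t) + 2*t*exp(2*t) + exp(2*t), -2*t^2*exp(2*t) + 2*t*exp(2*t)]
  [3*t*exp(2*t), 9*t^2*exp(2*t)/2 - 3*t*exp(2*t), 3*t^2*exp(2*t) - 3*t*exp(2*t) + exp(2*t)]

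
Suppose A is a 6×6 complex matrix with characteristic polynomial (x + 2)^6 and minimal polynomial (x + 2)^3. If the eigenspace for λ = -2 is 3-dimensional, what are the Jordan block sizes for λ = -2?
Block sizes for λ = -2: [3, 2, 1]

Step 1 — from the characteristic polynomial, algebraic multiplicity of λ = -2 is 6. From dim ker(A − (-2)·I) = 3, there are exactly 3 Jordan blocks for λ = -2.
Step 2 — from the minimal polynomial, the factor (x + 2)^3 tells us the largest block for λ = -2 has size 3.
Step 3 — with total size 6, 3 blocks, and largest block 3, the block sizes (in nonincreasing order) are [3, 2, 1].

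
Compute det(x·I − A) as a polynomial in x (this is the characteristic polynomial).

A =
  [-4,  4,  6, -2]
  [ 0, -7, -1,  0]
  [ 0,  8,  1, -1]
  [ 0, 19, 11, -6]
x^4 + 16*x^3 + 96*x^2 + 256*x + 256

Expanding det(x·I − A) (e.g. by cofactor expansion or by noting that A is similar to its Jordan form J, which has the same characteristic polynomial as A) gives
  χ_A(x) = x^4 + 16*x^3 + 96*x^2 + 256*x + 256
which factors as (x + 4)^4. The eigenvalues (with algebraic multiplicities) are λ = -4 with multiplicity 4.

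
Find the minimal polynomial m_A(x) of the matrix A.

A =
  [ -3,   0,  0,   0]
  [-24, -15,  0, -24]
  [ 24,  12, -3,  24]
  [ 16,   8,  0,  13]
x^2 + 2*x - 3

The characteristic polynomial is χ_A(x) = (x - 1)*(x + 3)^3, so the eigenvalues are known. The minimal polynomial is
  m_A(x) = Π_λ (x − λ)^{k_λ}
where k_λ is the size of the *largest* Jordan block for λ (equivalently, the smallest k with (A − λI)^k v = 0 for every generalised eigenvector v of λ).

  λ = -3: largest Jordan block has size 1, contributing (x + 3)
  λ = 1: largest Jordan block has size 1, contributing (x − 1)

So m_A(x) = (x - 1)*(x + 3) = x^2 + 2*x - 3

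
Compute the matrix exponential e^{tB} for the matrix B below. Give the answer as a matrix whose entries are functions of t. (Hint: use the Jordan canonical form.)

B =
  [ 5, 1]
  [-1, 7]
e^{tB} =
  [-t*exp(6*t) + exp(6*t), t*exp(6*t)]
  [-t*exp(6*t), t*exp(6*t) + exp(6*t)]

Strategy: write B = P · J · P⁻¹ where J is a Jordan canonical form, so e^{tB} = P · e^{tJ} · P⁻¹, and e^{tJ} can be computed block-by-block.

B has Jordan form
J =
  [6, 1]
  [0, 6]
(up to reordering of blocks).

Per-block formulas:
  For a 2×2 Jordan block J_2(6): exp(t · J_2(6)) = e^(6t)·(I + t·N), where N is the 2×2 nilpotent shift.

After assembling e^{tJ} and conjugating by P, we get:

e^{tB} =
  [-t*exp(6*t) + exp(6*t), t*exp(6*t)]
  [-t*exp(6*t), t*exp(6*t) + exp(6*t)]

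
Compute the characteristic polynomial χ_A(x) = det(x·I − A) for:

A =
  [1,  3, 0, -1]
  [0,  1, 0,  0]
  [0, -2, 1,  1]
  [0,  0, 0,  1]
x^4 - 4*x^3 + 6*x^2 - 4*x + 1

Expanding det(x·I − A) (e.g. by cofactor expansion or by noting that A is similar to its Jordan form J, which has the same characteristic polynomial as A) gives
  χ_A(x) = x^4 - 4*x^3 + 6*x^2 - 4*x + 1
which factors as (x - 1)^4. The eigenvalues (with algebraic multiplicities) are λ = 1 with multiplicity 4.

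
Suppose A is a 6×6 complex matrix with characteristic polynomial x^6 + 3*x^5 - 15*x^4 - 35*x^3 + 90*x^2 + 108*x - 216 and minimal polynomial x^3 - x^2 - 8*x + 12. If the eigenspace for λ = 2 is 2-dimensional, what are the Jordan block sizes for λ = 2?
Block sizes for λ = 2: [2, 1]

Step 1 — from the characteristic polynomial, algebraic multiplicity of λ = 2 is 3. From dim ker(A − (2)·I) = 2, there are exactly 2 Jordan blocks for λ = 2.
Step 2 — from the minimal polynomial, the factor (x − 2)^2 tells us the largest block for λ = 2 has size 2.
Step 3 — with total size 3, 2 blocks, and largest block 2, the block sizes (in nonincreasing order) are [2, 1].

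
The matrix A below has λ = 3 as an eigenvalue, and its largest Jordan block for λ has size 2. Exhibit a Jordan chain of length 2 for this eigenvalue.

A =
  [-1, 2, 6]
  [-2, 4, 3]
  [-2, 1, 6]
A Jordan chain for λ = 3 of length 2:
v_1 = (-4, -2, -2)ᵀ
v_2 = (1, 0, 0)ᵀ

Let N = A − (3)·I. We want v_2 with N^2 v_2 = 0 but N^1 v_2 ≠ 0; then v_{j-1} := N · v_j for j = 2, …, 2.

Pick v_2 = (1, 0, 0)ᵀ.
Then v_1 = N · v_2 = (-4, -2, -2)ᵀ.

Sanity check: (A − (3)·I) v_1 = (0, 0, 0)ᵀ = 0. ✓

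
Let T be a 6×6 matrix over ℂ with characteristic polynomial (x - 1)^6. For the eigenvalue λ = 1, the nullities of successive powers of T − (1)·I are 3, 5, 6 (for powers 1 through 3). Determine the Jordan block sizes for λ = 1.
Block sizes for λ = 1: [3, 2, 1]

From the dimensions of kernels of powers, the number of Jordan blocks of size at least j is d_j − d_{j−1} where d_j = dim ker(N^j) (with d_0 = 0). Computing the differences gives [3, 2, 1].
The number of blocks of size exactly k is (#blocks of size ≥ k) − (#blocks of size ≥ k + 1), so the partition is: 1 block(s) of size 1, 1 block(s) of size 2, 1 block(s) of size 3.
In nonincreasing order the block sizes are [3, 2, 1].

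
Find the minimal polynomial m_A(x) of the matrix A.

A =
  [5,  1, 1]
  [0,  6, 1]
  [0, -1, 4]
x^2 - 10*x + 25

The characteristic polynomial is χ_A(x) = (x - 5)^3, so the eigenvalues are known. The minimal polynomial is
  m_A(x) = Π_λ (x − λ)^{k_λ}
where k_λ is the size of the *largest* Jordan block for λ (equivalently, the smallest k with (A − λI)^k v = 0 for every generalised eigenvector v of λ).

  λ = 5: largest Jordan block has size 2, contributing (x − 5)^2

So m_A(x) = (x - 5)^2 = x^2 - 10*x + 25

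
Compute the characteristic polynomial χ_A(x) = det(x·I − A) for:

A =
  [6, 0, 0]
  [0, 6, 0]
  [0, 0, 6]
x^3 - 18*x^2 + 108*x - 216

Expanding det(x·I − A) (e.g. by cofactor expansion or by noting that A is similar to its Jordan form J, which has the same characteristic polynomial as A) gives
  χ_A(x) = x^3 - 18*x^2 + 108*x - 216
which factors as (x - 6)^3. The eigenvalues (with algebraic multiplicities) are λ = 6 with multiplicity 3.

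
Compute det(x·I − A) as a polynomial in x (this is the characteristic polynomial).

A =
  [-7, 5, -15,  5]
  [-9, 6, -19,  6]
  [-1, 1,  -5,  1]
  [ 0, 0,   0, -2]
x^4 + 8*x^3 + 24*x^2 + 32*x + 16

Expanding det(x·I − A) (e.g. by cofactor expansion or by noting that A is similar to its Jordan form J, which has the same characteristic polynomial as A) gives
  χ_A(x) = x^4 + 8*x^3 + 24*x^2 + 32*x + 16
which factors as (x + 2)^4. The eigenvalues (with algebraic multiplicities) are λ = -2 with multiplicity 4.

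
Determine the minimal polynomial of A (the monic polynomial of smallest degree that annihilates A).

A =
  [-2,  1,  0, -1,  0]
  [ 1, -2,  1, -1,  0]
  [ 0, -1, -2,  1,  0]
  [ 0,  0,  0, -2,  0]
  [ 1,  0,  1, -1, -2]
x^3 + 6*x^2 + 12*x + 8

The characteristic polynomial is χ_A(x) = (x + 2)^5, so the eigenvalues are known. The minimal polynomial is
  m_A(x) = Π_λ (x − λ)^{k_λ}
where k_λ is the size of the *largest* Jordan block for λ (equivalently, the smallest k with (A − λI)^k v = 0 for every generalised eigenvector v of λ).

  λ = -2: largest Jordan block has size 3, contributing (x + 2)^3

So m_A(x) = (x + 2)^3 = x^3 + 6*x^2 + 12*x + 8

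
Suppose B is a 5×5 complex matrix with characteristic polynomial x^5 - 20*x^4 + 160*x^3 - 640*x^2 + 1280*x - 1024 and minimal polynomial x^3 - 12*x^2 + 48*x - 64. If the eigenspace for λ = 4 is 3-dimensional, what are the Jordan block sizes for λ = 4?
Block sizes for λ = 4: [3, 1, 1]

Step 1 — from the characteristic polynomial, algebraic multiplicity of λ = 4 is 5. From dim ker(B − (4)·I) = 3, there are exactly 3 Jordan blocks for λ = 4.
Step 2 — from the minimal polynomial, the factor (x − 4)^3 tells us the largest block for λ = 4 has size 3.
Step 3 — with total size 5, 3 blocks, and largest block 3, the block sizes (in nonincreasing order) are [3, 1, 1].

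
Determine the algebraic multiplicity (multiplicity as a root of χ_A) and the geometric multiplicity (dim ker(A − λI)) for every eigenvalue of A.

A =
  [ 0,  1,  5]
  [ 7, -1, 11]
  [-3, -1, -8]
λ = -3: alg = 3, geom = 1

Step 1 — factor the characteristic polynomial to read off the algebraic multiplicities:
  χ_A(x) = (x + 3)^3

Step 2 — compute geometric multiplicities via the rank-nullity identity g(λ) = n − rank(A − λI):
  rank(A − (-3)·I) = 2, so dim ker(A − (-3)·I) = n − 2 = 1

Summary:
  λ = -3: algebraic multiplicity = 3, geometric multiplicity = 1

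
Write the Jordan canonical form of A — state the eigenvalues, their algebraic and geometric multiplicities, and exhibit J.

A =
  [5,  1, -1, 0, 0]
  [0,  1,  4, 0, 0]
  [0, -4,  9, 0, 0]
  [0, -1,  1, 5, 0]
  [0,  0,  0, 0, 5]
J_2(5) ⊕ J_1(5) ⊕ J_1(5) ⊕ J_1(5)

The characteristic polynomial is
  det(x·I − A) = x^5 - 25*x^4 + 250*x^3 - 1250*x^2 + 3125*x - 3125 = (x - 5)^5

Eigenvalues and multiplicities (the geometric multiplicity of λ is n − rank(A − λI), which equals the number of Jordan blocks for λ):
  λ = 5: algebraic multiplicity = 5, geometric multiplicity = 4

Determining the block sizes for each eigenvalue:
  λ = 5: 4 blocks summing to 5 forces exactly one block of size 2 and the rest size 1 → block sizes [2, 1, 1, 1]

Assembling the blocks gives a Jordan form
J =
  [5, 1, 0, 0, 0]
  [0, 5, 0, 0, 0]
  [0, 0, 5, 0, 0]
  [0, 0, 0, 5, 0]
  [0, 0, 0, 0, 5]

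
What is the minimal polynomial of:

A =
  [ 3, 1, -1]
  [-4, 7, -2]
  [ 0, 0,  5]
x^2 - 10*x + 25

The characteristic polynomial is χ_A(x) = (x - 5)^3, so the eigenvalues are known. The minimal polynomial is
  m_A(x) = Π_λ (x − λ)^{k_λ}
where k_λ is the size of the *largest* Jordan block for λ (equivalently, the smallest k with (A − λI)^k v = 0 for every generalised eigenvector v of λ).

  λ = 5: largest Jordan block has size 2, contributing (x − 5)^2

So m_A(x) = (x - 5)^2 = x^2 - 10*x + 25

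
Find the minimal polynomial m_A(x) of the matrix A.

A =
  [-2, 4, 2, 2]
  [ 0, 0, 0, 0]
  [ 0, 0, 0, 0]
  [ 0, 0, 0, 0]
x^2 + 2*x

The characteristic polynomial is χ_A(x) = x^3*(x + 2), so the eigenvalues are known. The minimal polynomial is
  m_A(x) = Π_λ (x − λ)^{k_λ}
where k_λ is the size of the *largest* Jordan block for λ (equivalently, the smallest k with (A − λI)^k v = 0 for every generalised eigenvector v of λ).

  λ = -2: largest Jordan block has size 1, contributing (x + 2)
  λ = 0: largest Jordan block has size 1, contributing (x − 0)

So m_A(x) = x*(x + 2) = x^2 + 2*x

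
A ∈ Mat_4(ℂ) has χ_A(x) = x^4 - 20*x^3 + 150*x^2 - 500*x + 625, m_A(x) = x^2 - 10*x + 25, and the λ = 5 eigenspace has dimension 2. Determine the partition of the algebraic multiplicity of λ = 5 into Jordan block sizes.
Block sizes for λ = 5: [2, 2]

Step 1 — from the characteristic polynomial, algebraic multiplicity of λ = 5 is 4. From dim ker(A − (5)·I) = 2, there are exactly 2 Jordan blocks for λ = 5.
Step 2 — from the minimal polynomial, the factor (x − 5)^2 tells us the largest block for λ = 5 has size 2.
Step 3 — with total size 4, 2 blocks, and largest block 2, the block sizes (in nonincreasing order) are [2, 2].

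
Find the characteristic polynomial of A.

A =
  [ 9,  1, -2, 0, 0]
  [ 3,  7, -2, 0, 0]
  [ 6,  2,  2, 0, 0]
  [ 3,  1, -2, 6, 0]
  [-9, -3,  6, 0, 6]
x^5 - 30*x^4 + 360*x^3 - 2160*x^2 + 6480*x - 7776

Expanding det(x·I − A) (e.g. by cofactor expansion or by noting that A is similar to its Jordan form J, which has the same characteristic polynomial as A) gives
  χ_A(x) = x^5 - 30*x^4 + 360*x^3 - 2160*x^2 + 6480*x - 7776
which factors as (x - 6)^5. The eigenvalues (with algebraic multiplicities) are λ = 6 with multiplicity 5.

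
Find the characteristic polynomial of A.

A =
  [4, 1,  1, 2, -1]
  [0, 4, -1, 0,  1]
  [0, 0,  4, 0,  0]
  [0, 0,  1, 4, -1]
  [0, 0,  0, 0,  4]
x^5 - 20*x^4 + 160*x^3 - 640*x^2 + 1280*x - 1024

Expanding det(x·I − A) (e.g. by cofactor expansion or by noting that A is similar to its Jordan form J, which has the same characteristic polynomial as A) gives
  χ_A(x) = x^5 - 20*x^4 + 160*x^3 - 640*x^2 + 1280*x - 1024
which factors as (x - 4)^5. The eigenvalues (with algebraic multiplicities) are λ = 4 with multiplicity 5.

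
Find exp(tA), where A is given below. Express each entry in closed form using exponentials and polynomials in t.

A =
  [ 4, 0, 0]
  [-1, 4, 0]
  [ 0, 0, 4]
e^{tA} =
  [exp(4*t), 0, 0]
  [-t*exp(4*t), exp(4*t), 0]
  [0, 0, exp(4*t)]

Strategy: write A = P · J · P⁻¹ where J is a Jordan canonical form, so e^{tA} = P · e^{tJ} · P⁻¹, and e^{tJ} can be computed block-by-block.

A has Jordan form
J =
  [4, 1, 0]
  [0, 4, 0]
  [0, 0, 4]
(up to reordering of blocks).

Per-block formulas:
  For a 2×2 Jordan block J_2(4): exp(t · J_2(4)) = e^(4t)·(I + t·N), where N is the 2×2 nilpotent shift.
  For a 1×1 block at λ = 4: exp(t · [4]) = [e^(4t)].

After assembling e^{tJ} and conjugating by P, we get:

e^{tA} =
  [exp(4*t), 0, 0]
  [-t*exp(4*t), exp(4*t), 0]
  [0, 0, exp(4*t)]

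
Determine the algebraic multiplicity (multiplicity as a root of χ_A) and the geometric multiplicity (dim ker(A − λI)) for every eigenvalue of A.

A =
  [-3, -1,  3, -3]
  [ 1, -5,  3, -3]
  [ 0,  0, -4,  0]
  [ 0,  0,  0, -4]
λ = -4: alg = 4, geom = 3

Step 1 — factor the characteristic polynomial to read off the algebraic multiplicities:
  χ_A(x) = (x + 4)^4

Step 2 — compute geometric multiplicities via the rank-nullity identity g(λ) = n − rank(A − λI):
  rank(A − (-4)·I) = 1, so dim ker(A − (-4)·I) = n − 1 = 3

Summary:
  λ = -4: algebraic multiplicity = 4, geometric multiplicity = 3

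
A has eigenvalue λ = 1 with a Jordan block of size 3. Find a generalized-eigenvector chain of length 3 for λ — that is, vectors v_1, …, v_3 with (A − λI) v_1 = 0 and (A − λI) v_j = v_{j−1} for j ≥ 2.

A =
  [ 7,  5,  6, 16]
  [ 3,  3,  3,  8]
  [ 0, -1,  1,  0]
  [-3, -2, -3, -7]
A Jordan chain for λ = 1 of length 3:
v_1 = (3, 0, -3, 0)ᵀ
v_2 = (6, 3, 0, -3)ᵀ
v_3 = (1, 0, 0, 0)ᵀ

Let N = A − (1)·I. We want v_3 with N^3 v_3 = 0 but N^2 v_3 ≠ 0; then v_{j-1} := N · v_j for j = 3, …, 2.

Pick v_3 = (1, 0, 0, 0)ᵀ.
Then v_2 = N · v_3 = (6, 3, 0, -3)ᵀ.
Then v_1 = N · v_2 = (3, 0, -3, 0)ᵀ.

Sanity check: (A − (1)·I) v_1 = (0, 0, 0, 0)ᵀ = 0. ✓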